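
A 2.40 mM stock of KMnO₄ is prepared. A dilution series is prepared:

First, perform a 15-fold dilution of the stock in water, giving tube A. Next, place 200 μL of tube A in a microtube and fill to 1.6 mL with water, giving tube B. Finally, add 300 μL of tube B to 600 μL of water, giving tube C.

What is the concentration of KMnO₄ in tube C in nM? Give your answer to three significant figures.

Step 1: 15-fold → factor 15
Step 2: 200 μL brought to 1.6 mL → factor 1600/200 = 8
Step 3: 300 μL + 600 μL = 900 μL total → factor 900/300 = 3
Overall dilution factor = 15 × 8 × 3 = 360
Final = 2.40 mM / 360 = 0.006667 mM = 6.67 × 10^3 nM

6.67 × 10^3 nM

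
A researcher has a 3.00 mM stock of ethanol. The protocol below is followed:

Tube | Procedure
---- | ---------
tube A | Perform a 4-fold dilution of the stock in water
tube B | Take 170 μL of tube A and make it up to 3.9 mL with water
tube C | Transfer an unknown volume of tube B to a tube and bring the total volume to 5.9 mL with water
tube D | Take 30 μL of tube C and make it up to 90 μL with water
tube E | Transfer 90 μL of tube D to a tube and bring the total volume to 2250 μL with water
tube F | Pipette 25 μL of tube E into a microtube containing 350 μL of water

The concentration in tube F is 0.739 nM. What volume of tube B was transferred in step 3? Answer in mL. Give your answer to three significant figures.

Step 1: 4-fold → factor 4
Step 2: 170 μL brought to 3.9 mL → factor 3900/170 = 22.941
Step 3: v brought to 5.9 mL → factor = 5.9 mL/v
Step 4: 30 μL brought to 90 μL → factor 90/30 = 3
Step 5: 90 μL brought to 2250 μL → factor 2250/90 = 25
Step 6: 25 μL + 350 μL = 375 μL total → factor 375/25 = 15
Product of known-step factors = 1.0324 × 10^5
Overall factor = 3.00 mM / (0.739 nM) = 4.0595 × 10^6
Step-3 factor = 4.0595 × 10^6 / 1.0324 × 10^5 = 39.323
v = 5.9 mL / 39.323 = 0.150 mL

0.150 mL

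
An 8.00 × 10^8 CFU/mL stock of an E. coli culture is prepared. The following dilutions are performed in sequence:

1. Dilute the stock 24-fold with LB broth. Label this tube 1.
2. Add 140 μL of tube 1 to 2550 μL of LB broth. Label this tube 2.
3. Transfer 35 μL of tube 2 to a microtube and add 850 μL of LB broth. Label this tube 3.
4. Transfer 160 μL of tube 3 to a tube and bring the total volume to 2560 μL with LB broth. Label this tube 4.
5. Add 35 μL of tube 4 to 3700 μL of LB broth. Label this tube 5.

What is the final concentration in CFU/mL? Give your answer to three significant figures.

Step 1: 24-fold → factor 24
Step 2: 140 μL + 2550 μL = 2690 μL total → factor 2690/140 = 19.214
Step 3: 35 μL + 850 μL = 885 μL total → factor 885/35 = 25.286
Step 4: 160 μL brought to 2560 μL → factor 2560/160 = 16
Step 5: 35 μL + 3700 μL = 3735 μL total → factor 3735/35 = 106.71
Overall dilution factor = 24 × 19.214 × 25.286 × 16 × 106.71 = 1.9909 × 10^7
Final = 8.00 × 10^8 CFU/mL / 1.9909 × 10^7 = 40.2 CFU/mL

40.2 CFU/mL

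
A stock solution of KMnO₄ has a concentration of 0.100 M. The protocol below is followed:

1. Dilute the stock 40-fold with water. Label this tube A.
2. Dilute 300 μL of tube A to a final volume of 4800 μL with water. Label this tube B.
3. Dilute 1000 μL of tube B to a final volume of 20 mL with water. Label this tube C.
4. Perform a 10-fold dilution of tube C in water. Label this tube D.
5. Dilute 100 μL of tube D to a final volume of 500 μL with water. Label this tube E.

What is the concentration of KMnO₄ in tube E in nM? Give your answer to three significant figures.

156 nM

Step 1: 40-fold → factor 40
Step 2: 300 μL brought to 4800 μL → factor 4800/300 = 16
Step 3: 1000 μL brought to 20 mL → factor 20000/1000 = 20
Step 4: 10-fold → factor 10
Step 5: 100 μL brought to 500 μL → factor 500/100 = 5
Overall dilution factor = 40 × 16 × 20 × 10 × 5 = 6.4 × 10^5
Final = 0.100 M / 6.4 × 10^5 = 1.563 × 10^-7 M = 156 nM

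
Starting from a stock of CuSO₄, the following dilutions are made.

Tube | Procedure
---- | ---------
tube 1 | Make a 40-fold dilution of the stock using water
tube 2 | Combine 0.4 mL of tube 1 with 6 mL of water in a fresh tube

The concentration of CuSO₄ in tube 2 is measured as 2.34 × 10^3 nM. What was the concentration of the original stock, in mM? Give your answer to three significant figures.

Step 1: 40-fold → factor 40
Step 2: 0.4 mL + 6 mL = 6.4 mL total → factor 6.4/0.4 = 16
Overall dilution factor = 40 × 16 = 640
Stock = 2.34 × 10^3 nM × 640 = 1.498 × 10^6 nM = 1.50 mM

1.50 mM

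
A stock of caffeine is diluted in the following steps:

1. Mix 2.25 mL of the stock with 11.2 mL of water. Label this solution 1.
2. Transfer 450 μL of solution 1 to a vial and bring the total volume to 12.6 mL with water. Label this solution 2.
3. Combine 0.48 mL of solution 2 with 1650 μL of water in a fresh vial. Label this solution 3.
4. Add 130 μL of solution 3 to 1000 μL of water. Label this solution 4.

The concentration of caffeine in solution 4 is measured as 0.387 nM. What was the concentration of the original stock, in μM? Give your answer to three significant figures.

Step 1: 2.25 mL + 11.2 mL = 13.45 mL total → factor 13.45/2.25 = 5.9778
Step 2: 450 μL brought to 12.6 mL → factor 12600/450 = 28
Step 3: 0.48 mL + 1650 μL = 2.13 mL total → factor 2.13/0.48 = 4.4375
Step 4: 130 μL + 1000 μL = 1130 μL total → factor 1130/130 = 8.6923
Overall dilution factor = 5.9778 × 28 × 4.4375 × 8.6923 = 6456.1
Stock = 0.387 nM × 6456.1 = 2499 nM = 2.50 μM

2.50 μM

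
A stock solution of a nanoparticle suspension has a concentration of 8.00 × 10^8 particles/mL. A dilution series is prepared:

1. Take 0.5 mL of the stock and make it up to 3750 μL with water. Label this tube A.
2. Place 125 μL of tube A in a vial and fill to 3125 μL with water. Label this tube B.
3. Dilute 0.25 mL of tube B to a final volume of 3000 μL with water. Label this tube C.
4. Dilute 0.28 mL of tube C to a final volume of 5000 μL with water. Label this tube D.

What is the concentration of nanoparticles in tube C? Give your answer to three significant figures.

Step 1: 0.5 mL brought to 3750 μL → factor 3.75/0.5 = 7.5
Step 2: 125 μL brought to 3125 μL → factor 3125/125 = 25
Step 3: 0.25 mL brought to 3000 μL → factor 3/0.25 = 12
Dilution factor through tube C = 7.5 × 25 × 12 = 2250
[tube C] = 8.00 × 10^8 particles/mL / 2250 = 3.56 × 10^5 particles/mL

3.56 × 10^5 particles/mL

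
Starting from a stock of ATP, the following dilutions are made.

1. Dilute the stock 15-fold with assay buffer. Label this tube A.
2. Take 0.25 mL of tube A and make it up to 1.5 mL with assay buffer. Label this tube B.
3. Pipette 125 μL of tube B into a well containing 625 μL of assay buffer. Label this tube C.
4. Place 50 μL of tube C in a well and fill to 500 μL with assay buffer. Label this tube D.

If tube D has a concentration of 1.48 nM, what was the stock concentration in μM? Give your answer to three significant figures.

Step 1: 15-fold → factor 15
Step 2: 0.25 mL brought to 1.5 mL → factor 1.5/0.25 = 6
Step 3: 125 μL + 625 μL = 750 μL total → factor 750/125 = 6
Step 4: 50 μL brought to 500 μL → factor 500/50 = 10
Overall dilution factor = 15 × 6 × 6 × 10 = 5400
Stock = 1.48 nM × 5400 = 7992 nM = 7.99 μM

7.99 μM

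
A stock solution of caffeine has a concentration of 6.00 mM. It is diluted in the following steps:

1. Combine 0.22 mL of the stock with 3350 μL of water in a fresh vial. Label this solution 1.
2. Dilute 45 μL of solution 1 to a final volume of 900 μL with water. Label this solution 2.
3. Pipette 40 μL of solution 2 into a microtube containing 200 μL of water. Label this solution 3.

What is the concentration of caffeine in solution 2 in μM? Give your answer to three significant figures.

Step 1: 0.22 mL + 3350 μL = 3.57 mL total → factor 3.57/0.22 = 16.227
Step 2: 45 μL brought to 900 μL → factor 900/45 = 20
Dilution factor through solution 2 = 16.227 × 20 = 324.55
[solution 2] = 6.00 mM / 324.55 = 0.01849 mM = 18.5 μM

18.5 μM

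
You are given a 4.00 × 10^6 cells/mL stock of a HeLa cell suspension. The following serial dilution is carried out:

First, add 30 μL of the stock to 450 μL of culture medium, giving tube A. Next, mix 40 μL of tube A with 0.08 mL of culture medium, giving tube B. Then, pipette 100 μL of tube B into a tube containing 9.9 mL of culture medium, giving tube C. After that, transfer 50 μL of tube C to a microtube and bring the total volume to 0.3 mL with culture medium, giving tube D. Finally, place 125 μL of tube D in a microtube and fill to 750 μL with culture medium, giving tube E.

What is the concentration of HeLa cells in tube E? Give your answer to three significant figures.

23.1 cells/mL

Step 1: 30 μL + 450 μL = 480 μL total → factor 480/30 = 16
Step 2: 40 μL + 0.08 mL = 120 μL total → factor 120/40 = 3
Step 3: 100 μL + 9.9 mL = 10000 μL total → factor 10000/100 = 100
Step 4: 50 μL brought to 0.3 mL → factor 300/50 = 6
Step 5: 125 μL brought to 750 μL → factor 750/125 = 6
Overall dilution factor = 16 × 3 × 100 × 6 × 6 = 1.728 × 10^5
Final = 4.00 × 10^6 cells/mL / 1.728 × 10^5 = 23.1 cells/mL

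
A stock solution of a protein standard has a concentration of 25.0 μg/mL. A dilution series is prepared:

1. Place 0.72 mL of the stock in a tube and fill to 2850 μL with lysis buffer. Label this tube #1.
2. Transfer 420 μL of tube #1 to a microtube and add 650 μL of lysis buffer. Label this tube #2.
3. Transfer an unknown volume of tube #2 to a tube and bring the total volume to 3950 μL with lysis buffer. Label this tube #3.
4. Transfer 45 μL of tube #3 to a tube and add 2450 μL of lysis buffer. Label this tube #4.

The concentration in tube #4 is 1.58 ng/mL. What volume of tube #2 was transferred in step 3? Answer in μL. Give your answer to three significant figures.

Step 1: 0.72 mL brought to 2850 μL → factor 2.85/0.72 = 3.9583
Step 2: 420 μL + 650 μL = 1070 μL total → factor 1070/420 = 2.5476
Step 3: v brought to 3950 μL → factor = 3950 μL/v
Step 4: 45 μL + 2450 μL = 2495 μL total → factor 2495/45 = 55.444
Product of known-step factors = 559.12
Overall factor = 25.0 μg/mL / (1.58 ng/mL) = 15823
Step-3 factor = 15823 / 559.12 = 28.299
v = 3950 μL / 28.299 = 140 μL

140 μL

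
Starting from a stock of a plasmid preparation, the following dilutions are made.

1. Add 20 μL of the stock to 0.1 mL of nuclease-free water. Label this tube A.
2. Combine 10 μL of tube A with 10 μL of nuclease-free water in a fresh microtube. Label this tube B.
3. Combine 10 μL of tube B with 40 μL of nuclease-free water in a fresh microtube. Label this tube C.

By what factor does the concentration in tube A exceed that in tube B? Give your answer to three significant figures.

Step 1: 20 μL + 0.1 mL = 120 μL total → factor 120/20 = 6
Step 2: 10 μL + 10 μL = 20 μL total → factor 20/10 = 2
Dilution factor to tube A = 6; to tube B = 12
[tube A]/[tube B] = (factor to tube B)/(factor to tube A) = 12/6 = 2.00

2.00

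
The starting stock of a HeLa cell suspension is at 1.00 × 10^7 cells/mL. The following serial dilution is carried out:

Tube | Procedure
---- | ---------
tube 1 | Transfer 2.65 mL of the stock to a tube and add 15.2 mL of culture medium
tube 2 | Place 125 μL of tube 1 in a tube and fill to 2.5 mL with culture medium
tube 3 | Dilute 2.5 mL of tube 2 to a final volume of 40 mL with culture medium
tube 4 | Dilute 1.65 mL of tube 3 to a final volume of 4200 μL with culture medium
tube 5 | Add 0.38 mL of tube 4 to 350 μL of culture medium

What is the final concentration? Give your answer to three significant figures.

Step 1: 2.65 mL + 15.2 mL = 17.85 mL total → factor 17.85/2.65 = 6.7358
Step 2: 125 μL brought to 2.5 mL → factor 2500/125 = 20
Step 3: 2.5 mL brought to 40 mL → factor 40/2.5 = 16
Step 4: 1.65 mL brought to 4200 μL → factor 4.2/1.65 = 2.5455
Step 5: 0.38 mL + 350 μL = 0.73 mL total → factor 0.73/0.38 = 1.9211
Overall dilution factor = 6.7358 × 20 × 16 × 2.5455 × 1.9211 = 10540
Final = 1.00 × 10^7 cells/mL / 10540 = 949 cells/mL

949 cells/mL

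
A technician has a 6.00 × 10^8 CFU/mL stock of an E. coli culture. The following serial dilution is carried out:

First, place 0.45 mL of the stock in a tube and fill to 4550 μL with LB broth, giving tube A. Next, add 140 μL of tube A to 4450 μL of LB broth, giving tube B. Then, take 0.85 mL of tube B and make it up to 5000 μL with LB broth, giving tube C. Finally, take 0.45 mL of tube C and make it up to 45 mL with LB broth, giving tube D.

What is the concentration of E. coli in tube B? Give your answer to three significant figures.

1.81 × 10^6 CFU/mL

Step 1: 0.45 mL brought to 4550 μL → factor 4.55/0.45 = 10.111
Step 2: 140 μL + 4450 μL = 4590 μL total → factor 4590/140 = 32.786
Dilution factor through tube B = 10.111 × 32.786 = 331.5
[tube B] = 6.00 × 10^8 CFU/mL / 331.5 = 1.81 × 10^6 CFU/mL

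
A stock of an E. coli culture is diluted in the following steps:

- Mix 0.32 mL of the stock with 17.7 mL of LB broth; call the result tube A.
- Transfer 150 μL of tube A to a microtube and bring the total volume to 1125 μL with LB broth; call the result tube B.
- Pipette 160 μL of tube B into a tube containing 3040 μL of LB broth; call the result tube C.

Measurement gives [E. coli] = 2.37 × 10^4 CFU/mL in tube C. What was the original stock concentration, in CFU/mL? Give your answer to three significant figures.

2.00 × 10^8 CFU/mL

Step 1: 0.32 mL + 17.7 mL = 18.02 mL total → factor 18.02/0.32 = 56.312
Step 2: 150 μL brought to 1125 μL → factor 1125/150 = 7.5
Step 3: 160 μL + 3040 μL = 3200 μL total → factor 3200/160 = 20
Overall dilution factor = 56.312 × 7.5 × 20 = 8446.9
Stock = 2.37 × 10^4 CFU/mL × 8446.9 = 2.00 × 10^8 CFU/mL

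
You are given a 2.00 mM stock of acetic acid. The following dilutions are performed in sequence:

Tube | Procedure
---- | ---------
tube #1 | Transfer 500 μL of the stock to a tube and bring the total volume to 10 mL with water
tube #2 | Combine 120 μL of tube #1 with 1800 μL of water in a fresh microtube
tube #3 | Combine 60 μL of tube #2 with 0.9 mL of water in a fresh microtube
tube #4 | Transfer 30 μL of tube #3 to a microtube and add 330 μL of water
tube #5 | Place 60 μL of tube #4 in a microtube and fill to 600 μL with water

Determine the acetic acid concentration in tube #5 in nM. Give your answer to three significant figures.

Step 1: 500 μL brought to 10 mL → factor 10000/500 = 20
Step 2: 120 μL + 1800 μL = 1920 μL total → factor 1920/120 = 16
Step 3: 60 μL + 0.9 mL = 960 μL total → factor 960/60 = 16
Step 4: 30 μL + 330 μL = 360 μL total → factor 360/30 = 12
Step 5: 60 μL brought to 600 μL → factor 600/60 = 10
Overall dilution factor = 20 × 16 × 16 × 12 × 10 = 6.144 × 10^5
Final = 2.00 mM / 6.144 × 10^5 = 3.255 × 10^-6 mM = 3.26 nM

3.26 nM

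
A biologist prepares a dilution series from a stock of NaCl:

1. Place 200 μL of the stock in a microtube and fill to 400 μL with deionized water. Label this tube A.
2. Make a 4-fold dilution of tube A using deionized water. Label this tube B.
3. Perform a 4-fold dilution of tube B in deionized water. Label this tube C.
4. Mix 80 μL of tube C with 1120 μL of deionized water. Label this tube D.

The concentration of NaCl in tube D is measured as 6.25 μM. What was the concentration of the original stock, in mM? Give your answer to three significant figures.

Step 1: 200 μL brought to 400 μL → factor 400/200 = 2
Step 2: 4-fold → factor 4
Step 3: 4-fold → factor 4
Step 4: 80 μL + 1120 μL = 1200 μL total → factor 1200/80 = 15
Overall dilution factor = 2 × 4 × 4 × 15 = 480
Stock = 6.25 μM × 480 = 3000 μM = 3.00 mM

3.00 mM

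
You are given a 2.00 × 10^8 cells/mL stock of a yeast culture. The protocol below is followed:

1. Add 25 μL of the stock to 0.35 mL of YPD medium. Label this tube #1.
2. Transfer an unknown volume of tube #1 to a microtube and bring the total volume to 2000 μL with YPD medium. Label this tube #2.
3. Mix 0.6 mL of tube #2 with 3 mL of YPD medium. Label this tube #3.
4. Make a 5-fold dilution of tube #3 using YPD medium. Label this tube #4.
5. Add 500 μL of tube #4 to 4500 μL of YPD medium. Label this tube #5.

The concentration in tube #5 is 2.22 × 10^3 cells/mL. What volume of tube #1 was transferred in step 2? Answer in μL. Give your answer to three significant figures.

99.9 μL

Step 1: 25 μL + 0.35 mL = 375 μL total → factor 375/25 = 15
Step 2: v brought to 2000 μL → factor = 2000 μL/v
Step 3: 0.6 mL + 3 mL = 3.6 mL total → factor 3.6/0.6 = 6
Step 4: 5-fold → factor 5
Step 5: 500 μL + 4500 μL = 5000 μL total → factor 5000/500 = 10
Product of known-step factors = 4500
Overall factor = 2.00 × 10^8 cells/mL / (2.22 × 10^3 cells/mL) = 90090
Step-2 factor = 90090 / 4500 = 20.02
v = 2000 μL / 20.02 = 99.9 μL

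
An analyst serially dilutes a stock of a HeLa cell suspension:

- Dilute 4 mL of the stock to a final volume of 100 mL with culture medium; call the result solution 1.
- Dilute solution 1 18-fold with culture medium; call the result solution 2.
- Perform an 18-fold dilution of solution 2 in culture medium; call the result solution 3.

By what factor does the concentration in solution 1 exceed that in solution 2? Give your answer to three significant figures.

Step 1: 4 mL brought to 100 mL → factor 100/4 = 25
Step 2: 18-fold → factor 18
Dilution factor to solution 1 = 25; to solution 2 = 450
[solution 1]/[solution 2] = (factor to solution 2)/(factor to solution 1) = 450/25 = 18.0

18.0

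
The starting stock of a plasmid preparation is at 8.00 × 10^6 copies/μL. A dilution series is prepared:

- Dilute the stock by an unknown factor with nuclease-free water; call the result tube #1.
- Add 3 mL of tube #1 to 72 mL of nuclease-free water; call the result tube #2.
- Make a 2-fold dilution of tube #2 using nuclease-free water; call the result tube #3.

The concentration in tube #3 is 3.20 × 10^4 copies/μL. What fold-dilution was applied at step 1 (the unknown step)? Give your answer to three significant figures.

Step 1: unknown factor x
Step 2: 3 mL + 72 mL = 75 mL total → factor 75/3 = 25
Step 3: 2-fold → factor 2
Product of known-step factors = 50
Overall factor = 8.00 × 10^6 copies/μL / (3.20 × 10^4 copies/μL) = 250
x = 250 / 50 = 5.00

5.00-fold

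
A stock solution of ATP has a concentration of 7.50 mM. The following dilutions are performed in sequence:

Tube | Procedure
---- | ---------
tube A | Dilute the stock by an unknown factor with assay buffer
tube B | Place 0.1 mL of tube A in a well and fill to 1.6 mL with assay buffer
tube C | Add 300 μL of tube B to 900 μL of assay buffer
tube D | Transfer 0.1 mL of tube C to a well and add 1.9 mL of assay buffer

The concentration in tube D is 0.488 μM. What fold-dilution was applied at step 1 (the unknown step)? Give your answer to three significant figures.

Step 1: unknown factor x
Step 2: 0.1 mL brought to 1.6 mL → factor 1.6/0.1 = 16
Step 3: 300 μL + 900 μL = 1200 μL total → factor 1200/300 = 4
Step 4: 0.1 mL + 1.9 mL = 2 mL total → factor 2/0.1 = 20
Product of known-step factors = 1280
Overall factor = 7.50 mM / (0.488 μM) = 15369
x = 15369 / 1280 = 12.0

12.0-fold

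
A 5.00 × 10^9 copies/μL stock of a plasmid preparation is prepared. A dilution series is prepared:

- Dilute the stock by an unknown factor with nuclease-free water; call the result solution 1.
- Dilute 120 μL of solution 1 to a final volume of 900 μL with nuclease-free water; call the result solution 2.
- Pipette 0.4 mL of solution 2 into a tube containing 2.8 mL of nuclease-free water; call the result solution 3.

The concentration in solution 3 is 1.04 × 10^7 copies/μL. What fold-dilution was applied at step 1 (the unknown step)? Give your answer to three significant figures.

8.01-fold

Step 1: unknown factor x
Step 2: 120 μL brought to 900 μL → factor 900/120 = 7.5
Step 3: 0.4 mL + 2.8 mL = 3.2 mL total → factor 3.2/0.4 = 8
Product of known-step factors = 60
Overall factor = 5.00 × 10^9 copies/μL / (1.04 × 10^7 copies/μL) = 480.77
x = 480.77 / 60 = 8.01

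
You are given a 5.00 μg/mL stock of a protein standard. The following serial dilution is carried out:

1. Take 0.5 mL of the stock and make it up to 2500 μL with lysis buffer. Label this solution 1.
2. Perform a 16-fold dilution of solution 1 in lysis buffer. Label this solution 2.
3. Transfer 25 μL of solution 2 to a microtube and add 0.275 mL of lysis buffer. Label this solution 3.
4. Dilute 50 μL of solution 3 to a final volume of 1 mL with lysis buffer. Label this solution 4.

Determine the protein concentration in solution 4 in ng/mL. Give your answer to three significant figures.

Step 1: 0.5 mL brought to 2500 μL → factor 2.5/0.5 = 5
Step 2: 16-fold → factor 16
Step 3: 25 μL + 0.275 mL = 300 μL total → factor 300/25 = 12
Step 4: 50 μL brought to 1 mL → factor 1000/50 = 20
Overall dilution factor = 5 × 16 × 12 × 20 = 19200
Final = 5.00 μg/mL / 19200 = 0.0002604 μg/mL = 0.260 ng/mL

0.260 ng/mL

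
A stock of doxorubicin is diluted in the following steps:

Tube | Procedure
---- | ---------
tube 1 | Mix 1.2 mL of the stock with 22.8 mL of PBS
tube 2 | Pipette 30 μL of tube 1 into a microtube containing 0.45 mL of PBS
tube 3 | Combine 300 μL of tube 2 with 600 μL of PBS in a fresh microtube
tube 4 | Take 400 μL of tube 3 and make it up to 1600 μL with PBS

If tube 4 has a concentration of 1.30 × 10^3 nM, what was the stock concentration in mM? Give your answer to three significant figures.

4.99 mM

Step 1: 1.2 mL + 22.8 mL = 24 mL total → factor 24/1.2 = 20
Step 2: 30 μL + 0.45 mL = 480 μL total → factor 480/30 = 16
Step 3: 300 μL + 600 μL = 900 μL total → factor 900/300 = 3
Step 4: 400 μL brought to 1600 μL → factor 1600/400 = 4
Overall dilution factor = 20 × 16 × 3 × 4 = 3840
Stock = 1.30 × 10^3 nM × 3840 = 4.992 × 10^6 nM = 4.99 mM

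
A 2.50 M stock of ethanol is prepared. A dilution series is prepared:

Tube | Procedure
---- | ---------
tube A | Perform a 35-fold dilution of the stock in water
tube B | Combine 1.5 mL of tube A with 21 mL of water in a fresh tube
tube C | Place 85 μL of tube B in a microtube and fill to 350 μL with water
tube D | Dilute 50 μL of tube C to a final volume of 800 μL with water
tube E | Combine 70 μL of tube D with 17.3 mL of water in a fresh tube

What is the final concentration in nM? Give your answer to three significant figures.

Step 1: 35-fold → factor 35
Step 2: 1.5 mL + 21 mL = 22.5 mL total → factor 22.5/1.5 = 15
Step 3: 85 μL brought to 350 μL → factor 350/85 = 4.1176
Step 4: 50 μL brought to 800 μL → factor 800/50 = 16
Step 5: 70 μL + 17.3 mL = 17370 μL total → factor 17370/70 = 248.14
Overall dilution factor = 35 × 15 × 4.1176 × 16 × 248.14 = 8.5828 × 10^6
Final = 2.50 M / 8.5828 × 10^6 = 2.913 × 10^-7 M = 291 nM

291 nM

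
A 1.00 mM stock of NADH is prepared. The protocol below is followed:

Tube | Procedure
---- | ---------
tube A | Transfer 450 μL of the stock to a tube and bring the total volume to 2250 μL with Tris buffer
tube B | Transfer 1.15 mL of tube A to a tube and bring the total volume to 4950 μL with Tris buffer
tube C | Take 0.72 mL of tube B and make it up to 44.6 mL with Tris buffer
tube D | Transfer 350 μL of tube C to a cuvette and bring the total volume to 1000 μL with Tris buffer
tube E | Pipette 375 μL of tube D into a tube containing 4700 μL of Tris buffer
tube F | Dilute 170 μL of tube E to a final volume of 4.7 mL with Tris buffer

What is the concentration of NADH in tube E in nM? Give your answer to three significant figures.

19.4 nM

Step 1: 450 μL brought to 2250 μL → factor 2250/450 = 5
Step 2: 1.15 mL brought to 4950 μL → factor 4.95/1.15 = 4.3043
Step 3: 0.72 mL brought to 44.6 mL → factor 44.6/0.72 = 61.944
Step 4: 350 μL brought to 1000 μL → factor 1000/350 = 2.8571
Step 5: 375 μL + 4700 μL = 5075 μL total → factor 5075/375 = 13.533
Dilution factor through tube E = 5 × 4.3043 × 61.944 × 2.8571 × 13.533 = 51549
[tube E] = 1.00 mM / 51549 = 1.940 × 10^-5 mM = 19.4 nM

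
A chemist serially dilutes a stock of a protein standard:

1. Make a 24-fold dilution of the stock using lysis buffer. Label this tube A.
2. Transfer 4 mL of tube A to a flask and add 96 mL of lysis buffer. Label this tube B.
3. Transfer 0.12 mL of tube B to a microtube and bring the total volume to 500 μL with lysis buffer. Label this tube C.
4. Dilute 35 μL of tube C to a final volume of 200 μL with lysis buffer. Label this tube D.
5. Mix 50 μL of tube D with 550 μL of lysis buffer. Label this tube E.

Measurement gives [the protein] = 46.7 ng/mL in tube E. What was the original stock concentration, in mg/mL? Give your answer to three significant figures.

Step 1: 24-fold → factor 24
Step 2: 4 mL + 96 mL = 100 mL total → factor 100/4 = 25
Step 3: 0.12 mL brought to 500 μL → factor 0.5/0.12 = 4.1667
Step 4: 35 μL brought to 200 μL → factor 200/35 = 5.7143
Step 5: 50 μL + 550 μL = 600 μL total → factor 600/50 = 12
Overall dilution factor = 24 × 25 × 4.1667 × 5.7143 × 12 = 1.7143 × 10^5
Stock = 46.7 ng/mL × 1.7143 × 10^5 = 8.006 × 10^6 ng/mL = 8.01 mg/mL

8.01 mg/mL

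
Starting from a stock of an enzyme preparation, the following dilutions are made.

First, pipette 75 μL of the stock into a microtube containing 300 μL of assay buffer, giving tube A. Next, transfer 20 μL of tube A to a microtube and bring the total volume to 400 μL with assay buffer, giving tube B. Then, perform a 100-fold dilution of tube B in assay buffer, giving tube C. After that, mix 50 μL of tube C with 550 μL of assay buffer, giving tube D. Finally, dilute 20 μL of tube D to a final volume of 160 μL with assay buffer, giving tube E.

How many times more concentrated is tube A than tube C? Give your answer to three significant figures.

2.00 × 10^3

Step 1: 75 μL + 300 μL = 375 μL total → factor 375/75 = 5
Step 2: 20 μL brought to 400 μL → factor 400/20 = 20
Step 3: 100-fold → factor 100
Dilution factor to tube A = 5; to tube C = 10000
[tube A]/[tube C] = (factor to tube C)/(factor to tube A) = 10000/5 = 2.00 × 10^3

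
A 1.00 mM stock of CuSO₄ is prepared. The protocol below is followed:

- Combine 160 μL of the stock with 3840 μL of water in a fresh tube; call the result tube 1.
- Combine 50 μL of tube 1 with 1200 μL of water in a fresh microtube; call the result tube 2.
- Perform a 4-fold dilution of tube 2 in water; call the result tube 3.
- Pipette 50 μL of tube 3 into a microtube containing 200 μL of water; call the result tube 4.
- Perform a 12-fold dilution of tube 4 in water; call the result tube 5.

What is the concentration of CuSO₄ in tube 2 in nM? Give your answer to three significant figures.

Step 1: 160 μL + 3840 μL = 4000 μL total → factor 4000/160 = 25
Step 2: 50 μL + 1200 μL = 1250 μL total → factor 1250/50 = 25
Dilution factor through tube 2 = 25 × 25 = 625
[tube 2] = 1.00 mM / 625 = 0.001600 mM = 1.60 × 10^3 nM

1.60 × 10^3 nM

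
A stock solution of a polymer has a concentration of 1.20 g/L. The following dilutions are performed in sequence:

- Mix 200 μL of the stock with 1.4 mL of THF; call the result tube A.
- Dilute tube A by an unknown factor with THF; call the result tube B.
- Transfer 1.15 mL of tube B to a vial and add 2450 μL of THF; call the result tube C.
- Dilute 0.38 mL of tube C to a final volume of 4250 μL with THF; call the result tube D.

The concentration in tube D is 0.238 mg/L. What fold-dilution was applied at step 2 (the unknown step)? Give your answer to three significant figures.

Step 1: 200 μL + 1.4 mL = 1600 μL total → factor 1600/200 = 8
Step 2: unknown factor x
Step 3: 1.15 mL + 2450 μL = 3.6 mL total → factor 3.6/1.15 = 3.1304
Step 4: 0.38 mL brought to 4250 μL → factor 4.25/0.38 = 11.184
Product of known-step factors = 280.09
Overall factor = 1.20 g/L / (0.238 mg/L) = 5042
x = 5042 / 280.09 = 18.0

18.0-fold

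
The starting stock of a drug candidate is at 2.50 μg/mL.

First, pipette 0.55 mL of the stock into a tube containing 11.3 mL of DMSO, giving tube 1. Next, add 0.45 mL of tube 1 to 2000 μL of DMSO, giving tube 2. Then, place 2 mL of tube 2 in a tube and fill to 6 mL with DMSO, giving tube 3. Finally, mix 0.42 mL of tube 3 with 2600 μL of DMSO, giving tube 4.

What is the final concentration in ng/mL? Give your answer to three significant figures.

Step 1: 0.55 mL + 11.3 mL = 11.85 mL total → factor 11.85/0.55 = 21.545
Step 2: 0.45 mL + 2000 μL = 2.45 mL total → factor 2.45/0.45 = 5.4444
Step 3: 2 mL brought to 6 mL → factor 6/2 = 3
Step 4: 0.42 mL + 2600 μL = 3.02 mL total → factor 3.02/0.42 = 7.1905
Overall dilution factor = 21.545 × 5.4444 × 3 × 7.1905 = 2530.4
Final = 2.50 μg/mL / 2530.4 = 0.0009880 μg/mL = 0.988 ng/mL

0.988 ng/mL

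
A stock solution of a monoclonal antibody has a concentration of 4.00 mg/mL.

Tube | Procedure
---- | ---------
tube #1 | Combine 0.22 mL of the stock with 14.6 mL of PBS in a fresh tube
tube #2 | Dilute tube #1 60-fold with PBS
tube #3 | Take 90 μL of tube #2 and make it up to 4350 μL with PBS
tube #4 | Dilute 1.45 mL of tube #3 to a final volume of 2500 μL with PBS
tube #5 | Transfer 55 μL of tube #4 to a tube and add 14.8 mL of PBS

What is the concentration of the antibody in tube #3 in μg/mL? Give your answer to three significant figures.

Step 1: 0.22 mL + 14.6 mL = 14.82 mL total → factor 14.82/0.22 = 67.364
Step 2: 60-fold → factor 60
Step 3: 90 μL brought to 4350 μL → factor 4350/90 = 48.333
Dilution factor through tube #3 = 67.364 × 60 × 48.333 = 1.9535 × 10^5
[tube #3] = 4.00 mg/mL / 1.9535 × 10^5 = 2.048 × 10^-5 mg/mL = 0.0205 μg/mL

0.0205 μg/mL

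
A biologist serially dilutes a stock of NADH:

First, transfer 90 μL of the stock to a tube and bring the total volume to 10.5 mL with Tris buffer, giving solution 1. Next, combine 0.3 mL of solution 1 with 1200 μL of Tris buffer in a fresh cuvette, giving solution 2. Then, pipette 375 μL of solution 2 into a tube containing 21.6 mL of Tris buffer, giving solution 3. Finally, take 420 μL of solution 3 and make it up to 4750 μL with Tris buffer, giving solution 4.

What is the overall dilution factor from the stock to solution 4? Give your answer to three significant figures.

3.87 × 10^5

Step 1: 90 μL brought to 10.5 mL → factor 10500/90 = 116.67
Step 2: 0.3 mL + 1200 μL = 1.5 mL total → factor 1.5/0.3 = 5
Step 3: 375 μL + 21.6 mL = 21975 μL total → factor 21975/375 = 58.6
Step 4: 420 μL brought to 4750 μL → factor 4750/420 = 11.31
Overall dilution factor = 116.67 × 5 × 58.6 × 11.31 = 3.866 × 10^5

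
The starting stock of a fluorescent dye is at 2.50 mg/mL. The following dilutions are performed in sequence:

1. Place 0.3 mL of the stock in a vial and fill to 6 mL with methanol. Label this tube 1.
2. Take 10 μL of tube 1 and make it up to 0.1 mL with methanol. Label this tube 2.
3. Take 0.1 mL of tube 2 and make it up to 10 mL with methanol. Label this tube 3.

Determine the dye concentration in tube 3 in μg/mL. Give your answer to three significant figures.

Step 1: 0.3 mL brought to 6 mL → factor 6/0.3 = 20
Step 2: 10 μL brought to 0.1 mL → factor 100/10 = 10
Step 3: 0.1 mL brought to 10 mL → factor 10/0.1 = 100
Overall dilution factor = 20 × 10 × 100 = 20000
Final = 2.50 mg/mL / 20000 = 0.0001250 mg/mL = 0.125 μg/mL

0.125 μg/mL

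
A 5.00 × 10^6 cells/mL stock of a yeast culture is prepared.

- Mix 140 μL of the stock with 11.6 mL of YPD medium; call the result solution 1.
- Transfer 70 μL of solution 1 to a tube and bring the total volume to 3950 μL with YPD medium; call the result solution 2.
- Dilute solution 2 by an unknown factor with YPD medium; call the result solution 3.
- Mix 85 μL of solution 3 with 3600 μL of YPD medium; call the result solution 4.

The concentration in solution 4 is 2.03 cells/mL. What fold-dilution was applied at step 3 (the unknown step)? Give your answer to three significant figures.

12.0-fold

Step 1: 140 μL + 11.6 mL = 11740 μL total → factor 11740/140 = 83.857
Step 2: 70 μL brought to 3950 μL → factor 3950/70 = 56.429
Step 3: unknown factor x
Step 4: 85 μL + 3600 μL = 3685 μL total → factor 3685/85 = 43.353
Product of known-step factors = 2.0514 × 10^5
Overall factor = 5.00 × 10^6 cells/mL / (2.03 cells/mL) = 2.4631 × 10^6
x = 2.4631 × 10^6 / 2.0514 × 10^5 = 12.0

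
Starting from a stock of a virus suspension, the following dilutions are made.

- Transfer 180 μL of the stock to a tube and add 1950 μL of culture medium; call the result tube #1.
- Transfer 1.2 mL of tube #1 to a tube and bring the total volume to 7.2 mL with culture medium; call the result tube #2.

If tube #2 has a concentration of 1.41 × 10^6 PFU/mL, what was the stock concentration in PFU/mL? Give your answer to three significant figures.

Step 1: 180 μL + 1950 μL = 2130 μL total → factor 2130/180 = 11.833
Step 2: 1.2 mL brought to 7.2 mL → factor 7.2/1.2 = 6
Overall dilution factor = 11.833 × 6 = 71
Stock = 1.41 × 10^6 PFU/mL × 71 = 1.00 × 10^8 PFU/mL

1.00 × 10^8 PFU/mL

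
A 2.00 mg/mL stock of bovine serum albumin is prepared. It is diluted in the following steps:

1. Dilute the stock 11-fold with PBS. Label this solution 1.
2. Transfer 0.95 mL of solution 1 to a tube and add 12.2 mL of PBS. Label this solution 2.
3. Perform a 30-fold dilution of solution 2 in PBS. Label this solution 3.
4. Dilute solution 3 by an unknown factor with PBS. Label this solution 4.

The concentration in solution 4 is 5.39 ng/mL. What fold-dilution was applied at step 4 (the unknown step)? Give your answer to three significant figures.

81.2-fold

Step 1: 11-fold → factor 11
Step 2: 0.95 mL + 12.2 mL = 13.15 mL total → factor 13.15/0.95 = 13.842
Step 3: 30-fold → factor 30
Step 4: unknown factor x
Product of known-step factors = 4567.9
Overall factor = 2.00 mg/mL / (5.39 ng/mL) = 3.7106 × 10^5
x = 3.7106 × 10^5 / 4567.9 = 81.2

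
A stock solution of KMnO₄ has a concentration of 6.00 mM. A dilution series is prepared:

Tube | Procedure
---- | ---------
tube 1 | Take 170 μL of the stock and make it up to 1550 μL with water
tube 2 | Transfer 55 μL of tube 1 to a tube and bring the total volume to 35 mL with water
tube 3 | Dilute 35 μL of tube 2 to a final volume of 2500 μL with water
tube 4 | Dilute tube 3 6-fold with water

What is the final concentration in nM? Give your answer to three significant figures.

2.41 nM

Step 1: 170 μL brought to 1550 μL → factor 1550/170 = 9.1176
Step 2: 55 μL brought to 35 mL → factor 35000/55 = 636.36
Step 3: 35 μL brought to 2500 μL → factor 2500/35 = 71.429
Step 4: 6-fold → factor 6
Overall dilution factor = 9.1176 × 636.36 × 71.429 × 6 = 2.4866 × 10^6
Final = 6.00 mM / 2.4866 × 10^6 = 2.413 × 10^-6 mM = 2.41 nM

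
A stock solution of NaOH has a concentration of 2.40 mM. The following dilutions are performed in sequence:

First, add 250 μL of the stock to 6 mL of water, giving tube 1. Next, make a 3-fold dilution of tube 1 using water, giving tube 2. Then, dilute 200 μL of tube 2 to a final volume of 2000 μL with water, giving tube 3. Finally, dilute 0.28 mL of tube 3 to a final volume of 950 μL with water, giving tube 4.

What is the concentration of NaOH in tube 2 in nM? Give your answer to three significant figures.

3.20 × 10^4 nM

Step 1: 250 μL + 6 mL = 6250 μL total → factor 6250/250 = 25
Step 2: 3-fold → factor 3
Dilution factor through tube 2 = 25 × 3 = 75
[tube 2] = 2.40 mM / 75 = 0.03200 mM = 3.20 × 10^4 nM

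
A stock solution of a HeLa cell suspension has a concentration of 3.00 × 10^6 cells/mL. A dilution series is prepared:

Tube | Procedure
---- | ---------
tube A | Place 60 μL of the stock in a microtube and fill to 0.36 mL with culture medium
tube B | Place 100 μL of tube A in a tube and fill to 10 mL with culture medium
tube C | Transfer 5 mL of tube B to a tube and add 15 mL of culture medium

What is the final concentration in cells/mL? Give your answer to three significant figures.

1.25 × 10^3 cells/mL

Step 1: 60 μL brought to 0.36 mL → factor 360/60 = 6
Step 2: 100 μL brought to 10 mL → factor 10000/100 = 100
Step 3: 5 mL + 15 mL = 20 mL total → factor 20/5 = 4
Overall dilution factor = 6 × 100 × 4 = 2400
Final = 3.00 × 10^6 cells/mL / 2400 = 1.25 × 10^3 cells/mL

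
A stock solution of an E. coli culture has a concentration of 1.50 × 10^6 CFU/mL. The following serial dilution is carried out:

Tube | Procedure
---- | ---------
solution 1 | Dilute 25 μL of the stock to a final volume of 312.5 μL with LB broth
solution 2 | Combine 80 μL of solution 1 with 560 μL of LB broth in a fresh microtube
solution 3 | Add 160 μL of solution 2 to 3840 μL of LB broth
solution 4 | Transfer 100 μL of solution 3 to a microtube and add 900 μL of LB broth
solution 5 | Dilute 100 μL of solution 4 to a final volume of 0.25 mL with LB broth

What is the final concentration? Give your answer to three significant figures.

Step 1: 25 μL brought to 312.5 μL → factor 312.5/25 = 12.5
Step 2: 80 μL + 560 μL = 640 μL total → factor 640/80 = 8
Step 3: 160 μL + 3840 μL = 4000 μL total → factor 4000/160 = 25
Step 4: 100 μL + 900 μL = 1000 μL total → factor 1000/100 = 10
Step 5: 100 μL brought to 0.25 mL → factor 250/100 = 2.5
Overall dilution factor = 12.5 × 8 × 25 × 10 × 2.5 = 62500
Final = 1.50 × 10^6 CFU/mL / 62500 = 24.0 CFU/mL

24.0 CFU/mL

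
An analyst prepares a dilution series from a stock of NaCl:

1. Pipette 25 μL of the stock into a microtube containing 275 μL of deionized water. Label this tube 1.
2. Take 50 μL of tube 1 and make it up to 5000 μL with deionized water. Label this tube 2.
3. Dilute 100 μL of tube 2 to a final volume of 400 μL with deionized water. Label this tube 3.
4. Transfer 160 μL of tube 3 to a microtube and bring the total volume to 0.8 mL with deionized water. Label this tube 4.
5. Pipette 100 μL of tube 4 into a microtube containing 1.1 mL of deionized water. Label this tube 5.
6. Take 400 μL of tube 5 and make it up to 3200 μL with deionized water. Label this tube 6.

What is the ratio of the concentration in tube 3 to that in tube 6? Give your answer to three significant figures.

Step 1: 25 μL + 275 μL = 300 μL total → factor 300/25 = 12
Step 2: 50 μL brought to 5000 μL → factor 5000/50 = 100
Step 3: 100 μL brought to 400 μL → factor 400/100 = 4
Step 4: 160 μL brought to 0.8 mL → factor 800/160 = 5
Step 5: 100 μL + 1.1 mL = 1200 μL total → factor 1200/100 = 12
Step 6: 400 μL brought to 3200 μL → factor 3200/400 = 8
Dilution factor to tube 3 = 4800; to tube 6 = 2.304 × 10^6
[tube 3]/[tube 6] = (factor to tube 6)/(factor to tube 3) = 2.304 × 10^6/4800 = 480

480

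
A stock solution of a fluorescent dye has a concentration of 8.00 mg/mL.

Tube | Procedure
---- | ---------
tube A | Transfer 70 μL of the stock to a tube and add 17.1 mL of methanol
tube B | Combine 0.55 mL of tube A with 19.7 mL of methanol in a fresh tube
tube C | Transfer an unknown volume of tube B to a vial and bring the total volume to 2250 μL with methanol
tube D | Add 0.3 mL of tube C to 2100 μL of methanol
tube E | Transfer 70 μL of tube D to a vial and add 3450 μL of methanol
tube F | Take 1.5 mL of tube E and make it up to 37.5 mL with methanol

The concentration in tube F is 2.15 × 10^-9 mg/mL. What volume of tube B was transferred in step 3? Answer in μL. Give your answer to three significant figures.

54.9 μL

Step 1: 70 μL + 17.1 mL = 17170 μL total → factor 17170/70 = 245.29
Step 2: 0.55 mL + 19.7 mL = 20.25 mL total → factor 20.25/0.55 = 36.818
Step 3: v brought to 2250 μL → factor = 2250 μL/v
Step 4: 0.3 mL + 2100 μL = 2.4 mL total → factor 2.4/0.3 = 8
Step 5: 70 μL + 3450 μL = 3520 μL total → factor 3520/70 = 50.286
Step 6: 1.5 mL brought to 37.5 mL → factor 37.5/1.5 = 25
Product of known-step factors = 9.0826 × 10^7
Overall factor = 8.00 mg/mL / (2.15 × 10^-9 mg/mL) = 3.7209 × 10^9
Step-3 factor = 3.7209 × 10^9 / 9.0826 × 10^7 = 40.968
v = 2250 μL / 40.968 = 54.9 μL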